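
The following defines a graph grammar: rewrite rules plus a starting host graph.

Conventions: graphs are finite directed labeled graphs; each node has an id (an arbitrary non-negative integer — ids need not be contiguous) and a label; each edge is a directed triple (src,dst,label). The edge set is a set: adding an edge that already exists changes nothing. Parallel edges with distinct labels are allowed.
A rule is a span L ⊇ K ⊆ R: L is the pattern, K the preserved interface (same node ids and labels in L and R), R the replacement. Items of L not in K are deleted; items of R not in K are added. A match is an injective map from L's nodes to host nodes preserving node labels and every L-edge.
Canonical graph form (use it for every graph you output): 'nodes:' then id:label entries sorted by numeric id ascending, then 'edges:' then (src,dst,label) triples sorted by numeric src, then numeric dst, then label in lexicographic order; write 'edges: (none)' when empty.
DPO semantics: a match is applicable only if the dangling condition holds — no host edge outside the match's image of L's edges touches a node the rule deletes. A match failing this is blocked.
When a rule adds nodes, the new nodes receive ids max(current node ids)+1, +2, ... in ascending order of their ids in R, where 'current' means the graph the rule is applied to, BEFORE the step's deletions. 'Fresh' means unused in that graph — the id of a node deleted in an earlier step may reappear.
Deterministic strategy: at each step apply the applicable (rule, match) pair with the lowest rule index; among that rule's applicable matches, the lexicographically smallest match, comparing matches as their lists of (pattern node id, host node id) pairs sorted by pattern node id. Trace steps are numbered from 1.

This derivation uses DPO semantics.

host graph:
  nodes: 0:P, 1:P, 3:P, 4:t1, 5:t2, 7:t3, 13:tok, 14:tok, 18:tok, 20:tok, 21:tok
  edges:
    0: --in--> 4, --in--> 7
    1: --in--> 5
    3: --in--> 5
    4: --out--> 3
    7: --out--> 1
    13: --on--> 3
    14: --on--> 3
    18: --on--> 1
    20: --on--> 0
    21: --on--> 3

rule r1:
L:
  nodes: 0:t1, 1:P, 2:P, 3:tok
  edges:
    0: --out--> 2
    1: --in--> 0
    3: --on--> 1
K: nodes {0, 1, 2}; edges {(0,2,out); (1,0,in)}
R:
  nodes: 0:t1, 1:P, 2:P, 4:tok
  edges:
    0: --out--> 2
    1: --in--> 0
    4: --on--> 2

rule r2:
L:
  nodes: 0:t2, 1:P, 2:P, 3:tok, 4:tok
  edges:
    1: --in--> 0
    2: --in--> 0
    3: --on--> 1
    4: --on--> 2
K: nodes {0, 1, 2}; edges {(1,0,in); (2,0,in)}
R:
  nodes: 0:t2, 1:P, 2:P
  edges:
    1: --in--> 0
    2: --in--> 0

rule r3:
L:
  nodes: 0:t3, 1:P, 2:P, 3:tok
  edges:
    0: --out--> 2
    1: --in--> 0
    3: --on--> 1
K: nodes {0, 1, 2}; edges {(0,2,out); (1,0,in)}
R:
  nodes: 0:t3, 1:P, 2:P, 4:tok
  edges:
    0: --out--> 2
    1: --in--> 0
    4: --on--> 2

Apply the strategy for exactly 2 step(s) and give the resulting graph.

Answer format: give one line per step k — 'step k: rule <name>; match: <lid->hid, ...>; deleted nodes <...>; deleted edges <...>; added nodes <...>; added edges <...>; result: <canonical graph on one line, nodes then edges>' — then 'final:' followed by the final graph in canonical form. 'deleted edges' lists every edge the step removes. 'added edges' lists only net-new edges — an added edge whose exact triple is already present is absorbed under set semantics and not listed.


step 1: rule r1; match: 0->4, 1->0, 2->3, 3->20; deleted nodes 20; deleted edges (20,0,on); added nodes 22; added edges (22,3,on); result: nodes: 0:P, 1:P, 3:P, 4:t1, 5:t2, 7:t3, 13:tok, 14:tok, 18:tok, 21:tok, 22:tok edges: (0,4,in); (0,7,in); (1,5,in); (3,5,in); (4,3,out); (7,1,out); (13,3,on); (14,3,on); (18,1,on); (21,3,on); (22,3,on)
step 2: rule r2; match: 0->5, 1->1, 2->3, 3->18, 4->13; deleted nodes 13, 18; deleted edges (13,3,on); (18,1,on); added nodes (none); added edges (none); result: nodes: 0:P, 1:P, 3:P, 4:t1, 5:t2, 7:t3, 14:tok, 21:tok, 22:tok edges: (0,4,in); (0,7,in); (1,5,in); (3,5,in); (4,3,out); (7,1,out); (14,3,on); (21,3,on); (22,3,on)
final:
nodes: 0:P, 1:P, 3:P, 4:t1, 5:t2, 7:t3, 14:tok, 21:tok, 22:tok
edges: (0,4,in); (0,7,in); (1,5,in); (3,5,in); (4,3,out); (7,1,out); (14,3,on); (21,3,on); (22,3,on)


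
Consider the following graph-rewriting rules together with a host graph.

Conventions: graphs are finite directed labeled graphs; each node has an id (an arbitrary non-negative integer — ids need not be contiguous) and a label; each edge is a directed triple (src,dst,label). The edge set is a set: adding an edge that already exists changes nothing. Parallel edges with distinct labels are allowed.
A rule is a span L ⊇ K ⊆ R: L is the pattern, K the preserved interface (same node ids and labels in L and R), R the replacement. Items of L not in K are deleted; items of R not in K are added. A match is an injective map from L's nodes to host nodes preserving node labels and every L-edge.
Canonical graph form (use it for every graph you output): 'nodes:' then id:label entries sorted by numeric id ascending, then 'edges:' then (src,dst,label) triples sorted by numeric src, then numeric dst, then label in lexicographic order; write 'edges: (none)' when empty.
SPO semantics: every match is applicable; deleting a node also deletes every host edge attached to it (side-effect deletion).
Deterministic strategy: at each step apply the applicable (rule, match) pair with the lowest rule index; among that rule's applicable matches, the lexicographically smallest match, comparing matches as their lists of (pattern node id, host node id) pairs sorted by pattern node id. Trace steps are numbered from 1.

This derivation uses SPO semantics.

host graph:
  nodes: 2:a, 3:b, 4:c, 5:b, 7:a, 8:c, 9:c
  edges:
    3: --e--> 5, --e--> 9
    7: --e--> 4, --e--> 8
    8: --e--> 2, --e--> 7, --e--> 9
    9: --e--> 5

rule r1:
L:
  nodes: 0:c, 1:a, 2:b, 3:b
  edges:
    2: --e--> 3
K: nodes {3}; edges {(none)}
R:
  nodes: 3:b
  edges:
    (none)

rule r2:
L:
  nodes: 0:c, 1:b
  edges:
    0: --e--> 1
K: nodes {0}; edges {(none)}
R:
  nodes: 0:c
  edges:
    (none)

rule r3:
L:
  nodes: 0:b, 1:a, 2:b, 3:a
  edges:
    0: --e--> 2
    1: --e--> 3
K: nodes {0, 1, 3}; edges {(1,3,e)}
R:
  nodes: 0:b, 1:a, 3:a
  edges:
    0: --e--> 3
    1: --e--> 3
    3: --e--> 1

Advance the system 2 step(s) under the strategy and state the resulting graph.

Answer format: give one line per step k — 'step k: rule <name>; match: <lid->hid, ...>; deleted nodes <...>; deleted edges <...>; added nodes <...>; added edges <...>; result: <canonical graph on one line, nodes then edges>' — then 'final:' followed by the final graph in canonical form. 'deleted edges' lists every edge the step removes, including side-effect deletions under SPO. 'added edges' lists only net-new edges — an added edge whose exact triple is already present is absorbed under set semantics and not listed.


step 1: rule r1; match: 0->4, 1->2, 2->3, 3->5; deleted nodes 2, 3, 4; deleted edges (3,5,e); (3,9,e); (7,4,e); (8,2,e); added nodes (none); added edges (none); result: nodes: 5:b, 7:a, 8:c, 9:c edges: (7,8,e); (8,7,e); (8,9,e); (9,5,e)
step 2: rule r2; match: 0->9, 1->5; deleted nodes 5; deleted edges (9,5,e); added nodes (none); added edges (none); result: nodes: 7:a, 8:c, 9:c edges: (7,8,e); (8,7,e); (8,9,e)
final:
nodes: 7:a, 8:c, 9:c
edges: (7,8,e); (8,7,e); (8,9,e)


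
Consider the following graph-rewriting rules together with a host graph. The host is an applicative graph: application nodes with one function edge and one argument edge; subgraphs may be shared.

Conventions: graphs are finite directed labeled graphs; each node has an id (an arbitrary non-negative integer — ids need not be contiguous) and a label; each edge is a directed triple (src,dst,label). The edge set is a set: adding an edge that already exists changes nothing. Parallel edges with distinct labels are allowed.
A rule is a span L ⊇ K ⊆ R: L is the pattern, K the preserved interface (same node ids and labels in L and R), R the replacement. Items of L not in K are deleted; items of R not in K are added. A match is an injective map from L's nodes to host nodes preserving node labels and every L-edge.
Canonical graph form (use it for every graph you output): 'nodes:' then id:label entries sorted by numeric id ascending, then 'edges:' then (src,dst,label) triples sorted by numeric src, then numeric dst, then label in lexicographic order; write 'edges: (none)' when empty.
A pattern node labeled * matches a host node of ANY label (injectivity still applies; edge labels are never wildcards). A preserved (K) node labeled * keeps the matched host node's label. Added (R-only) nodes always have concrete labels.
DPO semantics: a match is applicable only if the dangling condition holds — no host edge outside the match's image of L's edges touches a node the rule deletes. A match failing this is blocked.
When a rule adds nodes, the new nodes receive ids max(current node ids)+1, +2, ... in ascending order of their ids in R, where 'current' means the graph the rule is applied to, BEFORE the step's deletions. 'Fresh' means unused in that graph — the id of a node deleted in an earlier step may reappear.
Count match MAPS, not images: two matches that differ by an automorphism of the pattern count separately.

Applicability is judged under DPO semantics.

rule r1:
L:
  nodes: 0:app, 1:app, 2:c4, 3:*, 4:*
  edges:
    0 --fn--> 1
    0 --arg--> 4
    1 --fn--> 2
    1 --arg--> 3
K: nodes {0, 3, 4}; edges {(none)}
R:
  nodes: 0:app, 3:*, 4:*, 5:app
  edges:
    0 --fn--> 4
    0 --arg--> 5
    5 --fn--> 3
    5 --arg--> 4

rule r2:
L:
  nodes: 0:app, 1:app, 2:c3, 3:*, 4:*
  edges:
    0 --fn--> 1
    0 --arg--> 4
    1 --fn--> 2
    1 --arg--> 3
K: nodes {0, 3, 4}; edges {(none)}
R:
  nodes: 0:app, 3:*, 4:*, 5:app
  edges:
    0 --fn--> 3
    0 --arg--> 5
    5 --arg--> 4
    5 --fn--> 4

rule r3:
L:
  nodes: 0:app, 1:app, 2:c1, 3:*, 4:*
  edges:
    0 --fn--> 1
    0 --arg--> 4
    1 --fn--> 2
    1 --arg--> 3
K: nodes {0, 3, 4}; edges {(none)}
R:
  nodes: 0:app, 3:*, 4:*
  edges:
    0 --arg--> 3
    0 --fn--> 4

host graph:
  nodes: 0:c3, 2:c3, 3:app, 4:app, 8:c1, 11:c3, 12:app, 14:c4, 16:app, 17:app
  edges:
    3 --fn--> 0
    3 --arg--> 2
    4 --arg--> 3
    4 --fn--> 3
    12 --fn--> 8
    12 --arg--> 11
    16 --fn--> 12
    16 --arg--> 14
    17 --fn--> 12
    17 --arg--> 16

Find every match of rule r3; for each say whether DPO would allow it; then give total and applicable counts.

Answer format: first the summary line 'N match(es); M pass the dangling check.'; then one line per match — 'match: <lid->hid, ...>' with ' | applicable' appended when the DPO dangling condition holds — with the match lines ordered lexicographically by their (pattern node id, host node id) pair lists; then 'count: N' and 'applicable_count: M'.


2 match(es); 0 pass the dangling check.
match: 0->16, 1->12, 2->8, 3->11, 4->14
match: 0->17, 1->12, 2->8, 3->11, 4->16
count: 2
applicable_count: 0


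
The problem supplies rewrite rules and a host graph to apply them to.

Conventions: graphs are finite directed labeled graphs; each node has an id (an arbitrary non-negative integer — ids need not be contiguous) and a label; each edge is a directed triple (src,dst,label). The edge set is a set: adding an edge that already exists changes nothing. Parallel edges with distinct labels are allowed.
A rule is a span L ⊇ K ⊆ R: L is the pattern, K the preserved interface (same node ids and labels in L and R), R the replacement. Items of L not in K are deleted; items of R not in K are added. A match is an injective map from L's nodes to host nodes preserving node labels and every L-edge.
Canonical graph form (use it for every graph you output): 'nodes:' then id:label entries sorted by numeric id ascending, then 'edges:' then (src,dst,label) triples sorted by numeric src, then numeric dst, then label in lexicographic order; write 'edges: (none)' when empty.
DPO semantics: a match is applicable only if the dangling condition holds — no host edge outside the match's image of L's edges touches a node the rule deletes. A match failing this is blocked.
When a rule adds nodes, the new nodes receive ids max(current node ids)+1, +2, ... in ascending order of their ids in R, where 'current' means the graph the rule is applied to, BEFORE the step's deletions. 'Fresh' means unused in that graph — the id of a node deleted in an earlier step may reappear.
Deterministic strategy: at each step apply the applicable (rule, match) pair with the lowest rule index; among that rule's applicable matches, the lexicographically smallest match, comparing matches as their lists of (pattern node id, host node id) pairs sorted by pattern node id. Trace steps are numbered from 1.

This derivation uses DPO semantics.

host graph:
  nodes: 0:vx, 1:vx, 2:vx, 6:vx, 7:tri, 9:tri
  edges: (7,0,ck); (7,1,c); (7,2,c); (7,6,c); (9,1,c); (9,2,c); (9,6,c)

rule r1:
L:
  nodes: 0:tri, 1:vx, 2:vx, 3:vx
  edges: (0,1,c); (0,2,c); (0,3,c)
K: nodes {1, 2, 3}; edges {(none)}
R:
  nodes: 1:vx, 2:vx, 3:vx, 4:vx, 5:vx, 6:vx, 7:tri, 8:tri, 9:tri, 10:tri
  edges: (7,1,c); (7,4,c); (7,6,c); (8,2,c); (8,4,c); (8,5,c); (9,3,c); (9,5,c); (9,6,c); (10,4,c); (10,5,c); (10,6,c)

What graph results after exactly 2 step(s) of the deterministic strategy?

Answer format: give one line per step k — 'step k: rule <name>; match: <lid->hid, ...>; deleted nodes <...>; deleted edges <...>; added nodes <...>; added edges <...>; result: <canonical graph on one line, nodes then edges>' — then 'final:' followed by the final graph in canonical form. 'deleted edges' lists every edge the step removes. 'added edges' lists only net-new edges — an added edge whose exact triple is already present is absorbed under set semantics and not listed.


step 1: rule r1; match: 0->9, 1->1, 2->2, 3->6; deleted nodes 9; deleted edges (9,1,c); (9,2,c); (9,6,c); added nodes 10, 11, 12, 13, 14, 15, 16; added edges (13,1,c); (13,10,c); (13,12,c); (14,2,c); (14,10,c); (14,11,c); (15,6,c); (15,11,c); (15,12,c); (16,10,c); (16,11,c); (16,12,c); result: nodes: 0:vx, 1:vx, 2:vx, 6:vx, 7:tri, 10:vx, 11:vx, 12:vx, 13:tri, 14:tri, 15:tri, 16:tri edges: (7,0,ck); (7,1,c); (7,2,c); (7,6,c); (13,1,c); (13,10,c); (13,12,c); (14,2,c); (14,10,c); (14,11,c); (15,6,c); (15,11,c); (15,12,c); (16,10,c); (16,11,c); (16,12,c)
step 2: rule r1; match: 0->13, 1->1, 2->10, 3->12; deleted nodes 13; deleted edges (13,1,c); (13,10,c); (13,12,c); added nodes 17, 18, 19, 20, 21, 22, 23; added edges (20,1,c); (20,17,c); (20,19,c); (21,10,c); (21,17,c); (21,18,c); (22,12,c); (22,18,c); (22,19,c); (23,17,c); (23,18,c); (23,19,c); result: nodes: 0:vx, 1:vx, 2:vx, 6:vx, 7:tri, 10:vx, 11:vx, 12:vx, 14:tri, 15:tri, 16:tri, 17:vx, 18:vx, 19:vx, 20:tri, 21:tri, 22:tri, 23:tri edges: (7,0,ck); (7,1,c); (7,2,c); (7,6,c); (14,2,c); (14,10,c); (14,11,c); (15,6,c); (15,11,c); (15,12,c); (16,10,c); (16,11,c); (16,12,c); (20,1,c); (20,17,c); (20,19,c); (21,10,c); (21,17,c); (21,18,c); (22,12,c); (22,18,c); (22,19,c); (23,17,c); (23,18,c); (23,19,c)
final:
nodes: 0:vx, 1:vx, 2:vx, 6:vx, 7:tri, 10:vx, 11:vx, 12:vx, 14:tri, 15:tri, 16:tri, 17:vx, 18:vx, 19:vx, 20:tri, 21:tri, 22:tri, 23:tri
edges: (7,0,ck); (7,1,c); (7,2,c); (7,6,c); (14,2,c); (14,10,c); (14,11,c); (15,6,c); (15,11,c); (15,12,c); (16,10,c); (16,11,c); (16,12,c); (20,1,c); (20,17,c); (20,19,c); (21,10,c); (21,17,c); (21,18,c); (22,12,c); (22,18,c); (22,19,c); (23,17,c); (23,18,c); (23,19,c)


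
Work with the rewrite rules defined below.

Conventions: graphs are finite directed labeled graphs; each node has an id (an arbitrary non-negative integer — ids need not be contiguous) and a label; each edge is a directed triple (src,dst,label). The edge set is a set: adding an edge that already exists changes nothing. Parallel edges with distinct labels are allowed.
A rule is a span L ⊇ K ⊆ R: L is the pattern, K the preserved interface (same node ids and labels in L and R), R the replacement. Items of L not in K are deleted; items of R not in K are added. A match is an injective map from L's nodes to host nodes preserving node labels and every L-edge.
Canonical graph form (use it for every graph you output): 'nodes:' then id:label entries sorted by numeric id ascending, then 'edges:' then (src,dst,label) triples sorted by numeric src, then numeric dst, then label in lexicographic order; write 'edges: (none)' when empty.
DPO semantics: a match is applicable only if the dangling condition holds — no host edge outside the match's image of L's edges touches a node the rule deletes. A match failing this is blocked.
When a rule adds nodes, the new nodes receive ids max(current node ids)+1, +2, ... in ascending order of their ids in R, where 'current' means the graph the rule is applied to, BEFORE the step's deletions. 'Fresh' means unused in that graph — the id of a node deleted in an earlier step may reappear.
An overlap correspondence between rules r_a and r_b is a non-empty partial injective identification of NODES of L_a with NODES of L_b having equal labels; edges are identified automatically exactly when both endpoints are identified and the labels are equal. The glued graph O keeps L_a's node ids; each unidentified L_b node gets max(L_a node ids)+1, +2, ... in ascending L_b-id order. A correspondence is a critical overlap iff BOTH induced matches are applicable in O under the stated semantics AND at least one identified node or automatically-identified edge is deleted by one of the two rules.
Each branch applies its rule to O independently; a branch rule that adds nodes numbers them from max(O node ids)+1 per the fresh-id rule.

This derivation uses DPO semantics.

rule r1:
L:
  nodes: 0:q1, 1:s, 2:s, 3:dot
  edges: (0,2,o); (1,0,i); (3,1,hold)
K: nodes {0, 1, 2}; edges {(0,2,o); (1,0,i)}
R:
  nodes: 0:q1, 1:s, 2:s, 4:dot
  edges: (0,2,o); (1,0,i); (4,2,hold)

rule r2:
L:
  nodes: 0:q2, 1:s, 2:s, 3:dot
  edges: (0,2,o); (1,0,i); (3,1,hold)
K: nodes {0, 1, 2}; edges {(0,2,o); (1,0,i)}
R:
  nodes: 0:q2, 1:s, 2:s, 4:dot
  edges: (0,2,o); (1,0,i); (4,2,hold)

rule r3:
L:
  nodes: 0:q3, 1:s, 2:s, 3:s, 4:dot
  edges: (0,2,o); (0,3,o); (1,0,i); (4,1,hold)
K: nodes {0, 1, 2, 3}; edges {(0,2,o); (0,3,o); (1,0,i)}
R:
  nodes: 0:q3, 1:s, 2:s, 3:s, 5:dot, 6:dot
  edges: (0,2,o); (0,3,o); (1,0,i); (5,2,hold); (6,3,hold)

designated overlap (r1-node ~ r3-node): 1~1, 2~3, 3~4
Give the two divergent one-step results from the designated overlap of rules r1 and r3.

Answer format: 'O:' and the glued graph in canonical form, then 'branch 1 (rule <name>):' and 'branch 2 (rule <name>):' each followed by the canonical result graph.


O:
nodes: 0:q1, 1:s, 2:s, 3:dot, 4:q3, 5:s
edges: (0,2,o); (1,0,i); (1,4,i); (3,1,hold); (4,2,o); (4,5,o)
branch 1 (rule r1):
nodes: 0:q1, 1:s, 2:s, 4:q3, 5:s, 6:dot
edges: (0,2,o); (1,0,i); (1,4,i); (4,2,o); (4,5,o); (6,2,hold)
branch 2 (rule r3):
nodes: 0:q1, 1:s, 2:s, 4:q3, 5:s, 6:dot, 7:dot
edges: (0,2,o); (1,0,i); (1,4,i); (4,2,o); (4,5,o); (6,5,hold); (7,2,hold)


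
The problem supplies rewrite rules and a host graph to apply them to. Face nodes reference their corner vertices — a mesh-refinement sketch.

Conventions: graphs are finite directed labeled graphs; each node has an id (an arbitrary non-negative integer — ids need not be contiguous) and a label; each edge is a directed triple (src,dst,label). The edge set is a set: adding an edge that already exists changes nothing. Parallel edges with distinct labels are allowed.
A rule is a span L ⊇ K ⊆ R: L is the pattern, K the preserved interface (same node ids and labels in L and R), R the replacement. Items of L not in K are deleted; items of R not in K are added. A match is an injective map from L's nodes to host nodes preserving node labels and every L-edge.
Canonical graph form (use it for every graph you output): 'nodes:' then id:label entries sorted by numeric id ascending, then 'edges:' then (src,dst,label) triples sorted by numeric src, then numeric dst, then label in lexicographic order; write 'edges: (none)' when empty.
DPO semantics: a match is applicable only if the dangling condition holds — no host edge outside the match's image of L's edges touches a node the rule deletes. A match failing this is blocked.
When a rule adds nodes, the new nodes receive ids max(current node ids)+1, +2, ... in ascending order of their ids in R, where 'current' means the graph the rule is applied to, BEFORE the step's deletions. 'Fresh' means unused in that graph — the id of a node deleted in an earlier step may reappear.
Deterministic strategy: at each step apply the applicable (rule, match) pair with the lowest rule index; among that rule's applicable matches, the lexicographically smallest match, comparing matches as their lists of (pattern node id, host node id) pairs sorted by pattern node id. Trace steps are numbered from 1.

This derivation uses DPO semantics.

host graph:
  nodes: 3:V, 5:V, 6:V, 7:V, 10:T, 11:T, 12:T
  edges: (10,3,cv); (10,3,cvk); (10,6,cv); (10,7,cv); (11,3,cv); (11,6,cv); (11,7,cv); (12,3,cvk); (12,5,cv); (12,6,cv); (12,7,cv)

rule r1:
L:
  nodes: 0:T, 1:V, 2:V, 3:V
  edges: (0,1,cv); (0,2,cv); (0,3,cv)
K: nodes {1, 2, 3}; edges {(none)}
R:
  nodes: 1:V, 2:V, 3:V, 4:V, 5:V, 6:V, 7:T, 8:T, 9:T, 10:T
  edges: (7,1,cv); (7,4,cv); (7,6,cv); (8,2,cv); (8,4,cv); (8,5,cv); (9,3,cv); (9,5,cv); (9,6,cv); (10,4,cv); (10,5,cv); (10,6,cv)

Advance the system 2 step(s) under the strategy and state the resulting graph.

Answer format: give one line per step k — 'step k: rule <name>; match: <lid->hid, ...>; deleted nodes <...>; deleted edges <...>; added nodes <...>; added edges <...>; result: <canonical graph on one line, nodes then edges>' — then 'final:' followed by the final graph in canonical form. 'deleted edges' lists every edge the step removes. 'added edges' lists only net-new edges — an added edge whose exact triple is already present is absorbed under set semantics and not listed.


step 1: rule r1; match: 0->11, 1->3, 2->6, 3->7; deleted nodes 11; deleted edges (11,3,cv); (11,6,cv); (11,7,cv); added nodes 13, 14, 15, 16, 17, 18, 19; added edges (16,3,cv); (16,13,cv); (16,15,cv); (17,6,cv); (17,13,cv); (17,14,cv); (18,7,cv); (18,14,cv); (18,15,cv); (19,13,cv); (19,14,cv); (19,15,cv); result: nodes: 3:V, 5:V, 6:V, 7:V, 10:T, 12:T, 13:V, 14:V, 15:V, 16:T, 17:T, 18:T, 19:T edges: (10,3,cv); (10,3,cvk); (10,6,cv); (10,7,cv); (12,3,cvk); (12,5,cv); (12,6,cv); (12,7,cv); (16,3,cv); (16,13,cv); (16,15,cv); (17,6,cv); (17,13,cv); (17,14,cv); (18,7,cv); (18,14,cv); (18,15,cv); (19,13,cv); (19,14,cv); (19,15,cv)
step 2: rule r1; match: 0->16, 1->3, 2->13, 3->15; deleted nodes 16; deleted edges (16,3,cv); (16,13,cv); (16,15,cv); added nodes 20, 21, 22, 23, 24, 25, 26; added edges (23,3,cv); (23,20,cv); (23,22,cv); (24,13,cv); (24,20,cv); (24,21,cv); (25,15,cv); (25,21,cv); (25,22,cv); (26,20,cv); (26,21,cv); (26,22,cv); result: nodes: 3:V, 5:V, 6:V, 7:V, 10:T, 12:T, 13:V, 14:V, 15:V, 17:T, 18:T, 19:T, 20:V, 21:V, 22:V, 23:T, 24:T, 25:T, 26:T edges: (10,3,cv); (10,3,cvk); (10,6,cv); (10,7,cv); (12,3,cvk); (12,5,cv); (12,6,cv); (12,7,cv); (17,6,cv); (17,13,cv); (17,14,cv); (18,7,cv); (18,14,cv); (18,15,cv); (19,13,cv); (19,14,cv); (19,15,cv); (23,3,cv); (23,20,cv); (23,22,cv); (24,13,cv); (24,20,cv); (24,21,cv); (25,15,cv); (25,21,cv); (25,22,cv); (26,20,cv); (26,21,cv); (26,22,cv)
final:
nodes: 3:V, 5:V, 6:V, 7:V, 10:T, 12:T, 13:V, 14:V, 15:V, 17:T, 18:T, 19:T, 20:V, 21:V, 22:V, 23:T, 24:T, 25:T, 26:T
edges: (10,3,cv); (10,3,cvk); (10,6,cv); (10,7,cv); (12,3,cvk); (12,5,cv); (12,6,cv); (12,7,cv); (17,6,cv); (17,13,cv); (17,14,cv); (18,7,cv); (18,14,cv); (18,15,cv); (19,13,cv); (19,14,cv); (19,15,cv); (23,3,cv); (23,20,cv); (23,22,cv); (24,13,cv); (24,20,cv); (24,21,cv); (25,15,cv); (25,21,cv); (25,22,cv); (26,20,cv); (26,21,cv); (26,22,cv)


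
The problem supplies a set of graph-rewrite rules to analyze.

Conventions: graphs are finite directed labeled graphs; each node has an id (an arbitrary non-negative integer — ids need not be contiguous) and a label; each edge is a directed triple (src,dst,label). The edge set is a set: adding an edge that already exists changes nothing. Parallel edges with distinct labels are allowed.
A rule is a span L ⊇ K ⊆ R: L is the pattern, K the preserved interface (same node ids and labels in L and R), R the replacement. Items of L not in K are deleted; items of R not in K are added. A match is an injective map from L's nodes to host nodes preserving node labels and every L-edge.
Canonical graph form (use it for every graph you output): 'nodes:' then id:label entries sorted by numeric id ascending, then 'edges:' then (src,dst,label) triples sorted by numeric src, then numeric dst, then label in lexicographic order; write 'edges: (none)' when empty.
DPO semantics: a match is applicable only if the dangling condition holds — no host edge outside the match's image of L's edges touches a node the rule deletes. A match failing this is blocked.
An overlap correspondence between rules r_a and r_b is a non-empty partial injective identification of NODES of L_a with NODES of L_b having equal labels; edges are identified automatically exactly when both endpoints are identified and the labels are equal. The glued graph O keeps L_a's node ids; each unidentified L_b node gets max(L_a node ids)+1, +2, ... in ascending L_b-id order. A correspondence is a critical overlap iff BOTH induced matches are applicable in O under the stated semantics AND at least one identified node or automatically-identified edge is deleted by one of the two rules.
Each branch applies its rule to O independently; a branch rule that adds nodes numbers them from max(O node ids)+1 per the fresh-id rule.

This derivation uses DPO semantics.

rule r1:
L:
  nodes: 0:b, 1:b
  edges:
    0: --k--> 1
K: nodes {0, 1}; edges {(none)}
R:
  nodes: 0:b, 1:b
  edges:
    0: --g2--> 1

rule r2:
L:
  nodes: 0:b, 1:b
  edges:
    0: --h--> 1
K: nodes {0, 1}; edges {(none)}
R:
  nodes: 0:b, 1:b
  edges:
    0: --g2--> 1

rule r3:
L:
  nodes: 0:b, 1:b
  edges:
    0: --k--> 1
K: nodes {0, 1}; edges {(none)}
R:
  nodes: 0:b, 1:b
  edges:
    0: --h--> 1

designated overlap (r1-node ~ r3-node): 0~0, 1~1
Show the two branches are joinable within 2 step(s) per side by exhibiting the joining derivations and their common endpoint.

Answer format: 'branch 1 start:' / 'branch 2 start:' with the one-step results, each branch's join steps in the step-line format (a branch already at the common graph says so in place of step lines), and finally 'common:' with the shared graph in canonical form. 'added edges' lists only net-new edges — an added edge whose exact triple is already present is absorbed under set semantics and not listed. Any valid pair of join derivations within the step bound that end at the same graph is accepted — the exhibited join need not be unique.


branch 1 start:
nodes: 0:b, 1:b
edges: (0,1,g2)
branch 2 start:
nodes: 0:b, 1:b
edges: (0,1,h)
branch 1: already at the common graph (0 steps)
branch 2 step 1: rule r2; match: 0->0, 1->1; deleted nodes (none); deleted edges (0,1,h); added nodes (none); added edges (0,1,g2); result: nodes: 0:b, 1:b edges: (0,1,g2)
common:
nodes: 0:b, 1:b
edges: (0,1,g2)


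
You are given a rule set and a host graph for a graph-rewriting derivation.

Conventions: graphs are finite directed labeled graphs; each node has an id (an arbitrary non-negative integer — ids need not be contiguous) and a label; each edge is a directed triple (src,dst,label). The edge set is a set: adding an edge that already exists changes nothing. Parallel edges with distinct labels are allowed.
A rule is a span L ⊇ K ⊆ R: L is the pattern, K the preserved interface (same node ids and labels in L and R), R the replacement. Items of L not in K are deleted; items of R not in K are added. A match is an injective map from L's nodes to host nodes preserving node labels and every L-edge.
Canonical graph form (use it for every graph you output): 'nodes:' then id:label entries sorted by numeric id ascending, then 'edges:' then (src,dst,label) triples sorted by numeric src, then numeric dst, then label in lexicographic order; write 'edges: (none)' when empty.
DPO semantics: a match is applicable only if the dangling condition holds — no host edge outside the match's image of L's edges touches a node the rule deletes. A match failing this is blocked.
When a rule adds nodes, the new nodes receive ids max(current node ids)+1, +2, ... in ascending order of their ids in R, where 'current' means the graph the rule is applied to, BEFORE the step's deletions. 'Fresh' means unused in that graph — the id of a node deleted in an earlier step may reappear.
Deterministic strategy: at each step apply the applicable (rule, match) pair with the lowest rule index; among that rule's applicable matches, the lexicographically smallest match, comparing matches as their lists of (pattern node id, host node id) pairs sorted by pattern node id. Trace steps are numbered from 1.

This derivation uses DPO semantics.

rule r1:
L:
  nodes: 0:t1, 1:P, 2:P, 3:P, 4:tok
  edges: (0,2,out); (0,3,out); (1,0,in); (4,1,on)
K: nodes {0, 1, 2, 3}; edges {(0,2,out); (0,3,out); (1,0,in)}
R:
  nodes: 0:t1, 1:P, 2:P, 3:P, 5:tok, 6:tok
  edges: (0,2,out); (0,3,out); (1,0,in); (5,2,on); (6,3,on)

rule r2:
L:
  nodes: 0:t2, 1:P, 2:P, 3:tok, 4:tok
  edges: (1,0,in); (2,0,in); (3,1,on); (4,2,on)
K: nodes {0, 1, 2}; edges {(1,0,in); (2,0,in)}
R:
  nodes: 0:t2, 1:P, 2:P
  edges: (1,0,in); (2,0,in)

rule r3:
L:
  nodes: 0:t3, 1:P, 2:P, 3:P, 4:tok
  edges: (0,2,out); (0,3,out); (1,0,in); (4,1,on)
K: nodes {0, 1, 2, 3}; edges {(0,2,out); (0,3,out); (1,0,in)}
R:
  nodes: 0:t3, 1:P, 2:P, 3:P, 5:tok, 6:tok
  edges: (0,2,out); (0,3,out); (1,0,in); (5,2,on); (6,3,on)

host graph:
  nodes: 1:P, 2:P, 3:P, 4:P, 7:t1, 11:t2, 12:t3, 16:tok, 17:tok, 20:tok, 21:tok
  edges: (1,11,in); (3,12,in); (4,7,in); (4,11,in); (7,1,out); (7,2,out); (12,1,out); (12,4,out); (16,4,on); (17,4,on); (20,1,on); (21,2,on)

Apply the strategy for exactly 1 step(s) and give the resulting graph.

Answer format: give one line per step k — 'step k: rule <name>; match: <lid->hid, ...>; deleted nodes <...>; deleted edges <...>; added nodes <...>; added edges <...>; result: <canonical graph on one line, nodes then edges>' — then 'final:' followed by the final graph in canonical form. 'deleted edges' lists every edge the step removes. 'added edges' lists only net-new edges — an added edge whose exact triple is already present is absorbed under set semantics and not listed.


step 1: rule r1; match: 0->7, 1->4, 2->1, 3->2, 4->16; deleted nodes 16; deleted edges (16,4,on); added nodes 22, 23; added edges (22,1,on); (23,2,on); result: nodes: 1:P, 2:P, 3:P, 4:P, 7:t1, 11:t2, 12:t3, 17:tok, 20:tok, 21:tok, 22:tok, 23:tok edges: (1,11,in); (3,12,in); (4,7,in); (4,11,in); (7,1,out); (7,2,out); (12,1,out); (12,4,out); (17,4,on); (20,1,on); (21,2,on); (22,1,on); (23,2,on)
final:
nodes: 1:P, 2:P, 3:P, 4:P, 7:t1, 11:t2, 12:t3, 17:tok, 20:tok, 21:tok, 22:tok, 23:tok
edges: (1,11,in); (3,12,in); (4,7,in); (4,11,in); (7,1,out); (7,2,out); (12,1,out); (12,4,out); (17,4,on); (20,1,on); (21,2,on); (22,1,on); (23,2,on)


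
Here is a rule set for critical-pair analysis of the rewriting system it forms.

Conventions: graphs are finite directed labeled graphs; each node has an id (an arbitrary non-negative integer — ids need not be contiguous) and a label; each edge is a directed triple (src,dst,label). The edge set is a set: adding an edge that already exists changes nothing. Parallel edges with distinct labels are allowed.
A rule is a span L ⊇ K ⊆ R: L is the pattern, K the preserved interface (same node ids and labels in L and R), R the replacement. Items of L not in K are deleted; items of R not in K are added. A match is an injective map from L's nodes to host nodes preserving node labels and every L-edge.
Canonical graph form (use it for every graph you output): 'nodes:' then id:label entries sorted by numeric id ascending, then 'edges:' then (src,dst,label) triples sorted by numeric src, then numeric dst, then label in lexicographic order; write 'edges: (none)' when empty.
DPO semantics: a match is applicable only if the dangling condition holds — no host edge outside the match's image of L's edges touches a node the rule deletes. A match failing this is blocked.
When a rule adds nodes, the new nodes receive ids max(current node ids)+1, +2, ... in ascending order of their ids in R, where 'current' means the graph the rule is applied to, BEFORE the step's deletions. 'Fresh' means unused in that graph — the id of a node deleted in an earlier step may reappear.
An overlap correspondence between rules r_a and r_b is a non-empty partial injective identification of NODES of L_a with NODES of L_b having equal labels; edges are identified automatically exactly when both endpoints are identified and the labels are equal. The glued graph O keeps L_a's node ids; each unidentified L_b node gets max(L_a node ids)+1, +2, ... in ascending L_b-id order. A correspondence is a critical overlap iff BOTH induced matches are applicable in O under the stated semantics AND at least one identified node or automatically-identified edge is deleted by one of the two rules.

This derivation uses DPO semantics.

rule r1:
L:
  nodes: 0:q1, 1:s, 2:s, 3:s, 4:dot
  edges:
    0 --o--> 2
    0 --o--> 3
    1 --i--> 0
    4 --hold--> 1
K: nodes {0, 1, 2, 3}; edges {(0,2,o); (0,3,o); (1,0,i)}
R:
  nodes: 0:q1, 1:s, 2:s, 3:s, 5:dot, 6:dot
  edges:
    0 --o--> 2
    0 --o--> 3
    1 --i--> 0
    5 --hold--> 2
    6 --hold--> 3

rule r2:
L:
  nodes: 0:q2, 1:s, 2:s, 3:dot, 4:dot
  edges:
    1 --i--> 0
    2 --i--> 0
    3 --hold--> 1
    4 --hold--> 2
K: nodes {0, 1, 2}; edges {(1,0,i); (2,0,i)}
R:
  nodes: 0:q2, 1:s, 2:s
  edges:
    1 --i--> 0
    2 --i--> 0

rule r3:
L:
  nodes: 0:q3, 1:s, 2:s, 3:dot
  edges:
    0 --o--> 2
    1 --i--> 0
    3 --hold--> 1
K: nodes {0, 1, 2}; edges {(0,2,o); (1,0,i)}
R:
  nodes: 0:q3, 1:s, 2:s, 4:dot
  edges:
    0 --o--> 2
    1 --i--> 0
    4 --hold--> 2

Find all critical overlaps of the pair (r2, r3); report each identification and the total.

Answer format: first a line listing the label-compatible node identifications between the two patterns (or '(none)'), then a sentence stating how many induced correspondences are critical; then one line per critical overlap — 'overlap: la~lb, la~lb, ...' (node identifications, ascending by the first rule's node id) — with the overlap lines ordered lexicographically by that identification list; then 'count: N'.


label-compatible node identifications between L(r2) and L(r3): 1~1, 1~2, 2~1, 2~2, 3~3, 4~3
4 of the induced correspondences are critical overlaps of r2 and r3.
overlap: 1~1, 2~2, 3~3
overlap: 1~1, 3~3
overlap: 1~2, 2~1, 4~3
overlap: 2~1, 4~3
count: 4


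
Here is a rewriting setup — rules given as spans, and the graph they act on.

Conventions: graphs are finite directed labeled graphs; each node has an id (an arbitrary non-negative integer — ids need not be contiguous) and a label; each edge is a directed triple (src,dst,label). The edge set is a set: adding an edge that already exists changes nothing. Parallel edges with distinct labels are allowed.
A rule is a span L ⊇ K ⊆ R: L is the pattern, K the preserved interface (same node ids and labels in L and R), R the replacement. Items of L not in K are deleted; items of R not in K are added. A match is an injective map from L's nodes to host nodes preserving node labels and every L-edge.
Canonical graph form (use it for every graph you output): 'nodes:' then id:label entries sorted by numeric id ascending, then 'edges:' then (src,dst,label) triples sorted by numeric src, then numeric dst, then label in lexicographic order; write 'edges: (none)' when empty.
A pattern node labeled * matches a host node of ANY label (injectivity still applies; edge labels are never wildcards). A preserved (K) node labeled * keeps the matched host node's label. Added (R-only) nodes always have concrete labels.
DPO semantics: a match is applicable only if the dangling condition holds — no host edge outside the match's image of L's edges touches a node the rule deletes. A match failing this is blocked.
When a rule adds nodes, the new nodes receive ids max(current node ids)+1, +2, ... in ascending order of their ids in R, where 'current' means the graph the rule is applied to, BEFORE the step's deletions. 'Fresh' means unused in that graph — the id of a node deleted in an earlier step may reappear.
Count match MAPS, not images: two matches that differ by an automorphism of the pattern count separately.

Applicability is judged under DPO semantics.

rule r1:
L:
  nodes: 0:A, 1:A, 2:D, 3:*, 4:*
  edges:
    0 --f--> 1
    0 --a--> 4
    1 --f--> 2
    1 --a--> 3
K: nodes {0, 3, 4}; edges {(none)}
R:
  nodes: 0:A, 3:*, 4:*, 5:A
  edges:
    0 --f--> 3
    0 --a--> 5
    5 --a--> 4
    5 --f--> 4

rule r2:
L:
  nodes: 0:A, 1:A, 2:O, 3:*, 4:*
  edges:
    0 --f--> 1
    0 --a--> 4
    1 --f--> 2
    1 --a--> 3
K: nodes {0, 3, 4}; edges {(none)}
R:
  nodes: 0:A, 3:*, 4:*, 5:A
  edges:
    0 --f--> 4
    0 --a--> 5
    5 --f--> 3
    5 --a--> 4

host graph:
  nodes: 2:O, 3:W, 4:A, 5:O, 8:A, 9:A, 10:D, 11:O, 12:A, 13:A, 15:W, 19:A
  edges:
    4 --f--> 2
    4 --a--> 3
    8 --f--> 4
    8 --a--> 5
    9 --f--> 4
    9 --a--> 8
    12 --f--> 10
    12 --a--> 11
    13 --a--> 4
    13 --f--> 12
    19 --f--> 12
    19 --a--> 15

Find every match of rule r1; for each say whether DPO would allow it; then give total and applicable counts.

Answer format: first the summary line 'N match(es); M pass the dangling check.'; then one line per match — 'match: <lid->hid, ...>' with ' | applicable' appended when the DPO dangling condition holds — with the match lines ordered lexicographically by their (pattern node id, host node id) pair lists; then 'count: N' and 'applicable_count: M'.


2 match(es); 0 pass the dangling check.
match: 0->13, 1->12, 2->10, 3->11, 4->4
match: 0->19, 1->12, 2->10, 3->11, 4->15
count: 2
applicable_count: 0


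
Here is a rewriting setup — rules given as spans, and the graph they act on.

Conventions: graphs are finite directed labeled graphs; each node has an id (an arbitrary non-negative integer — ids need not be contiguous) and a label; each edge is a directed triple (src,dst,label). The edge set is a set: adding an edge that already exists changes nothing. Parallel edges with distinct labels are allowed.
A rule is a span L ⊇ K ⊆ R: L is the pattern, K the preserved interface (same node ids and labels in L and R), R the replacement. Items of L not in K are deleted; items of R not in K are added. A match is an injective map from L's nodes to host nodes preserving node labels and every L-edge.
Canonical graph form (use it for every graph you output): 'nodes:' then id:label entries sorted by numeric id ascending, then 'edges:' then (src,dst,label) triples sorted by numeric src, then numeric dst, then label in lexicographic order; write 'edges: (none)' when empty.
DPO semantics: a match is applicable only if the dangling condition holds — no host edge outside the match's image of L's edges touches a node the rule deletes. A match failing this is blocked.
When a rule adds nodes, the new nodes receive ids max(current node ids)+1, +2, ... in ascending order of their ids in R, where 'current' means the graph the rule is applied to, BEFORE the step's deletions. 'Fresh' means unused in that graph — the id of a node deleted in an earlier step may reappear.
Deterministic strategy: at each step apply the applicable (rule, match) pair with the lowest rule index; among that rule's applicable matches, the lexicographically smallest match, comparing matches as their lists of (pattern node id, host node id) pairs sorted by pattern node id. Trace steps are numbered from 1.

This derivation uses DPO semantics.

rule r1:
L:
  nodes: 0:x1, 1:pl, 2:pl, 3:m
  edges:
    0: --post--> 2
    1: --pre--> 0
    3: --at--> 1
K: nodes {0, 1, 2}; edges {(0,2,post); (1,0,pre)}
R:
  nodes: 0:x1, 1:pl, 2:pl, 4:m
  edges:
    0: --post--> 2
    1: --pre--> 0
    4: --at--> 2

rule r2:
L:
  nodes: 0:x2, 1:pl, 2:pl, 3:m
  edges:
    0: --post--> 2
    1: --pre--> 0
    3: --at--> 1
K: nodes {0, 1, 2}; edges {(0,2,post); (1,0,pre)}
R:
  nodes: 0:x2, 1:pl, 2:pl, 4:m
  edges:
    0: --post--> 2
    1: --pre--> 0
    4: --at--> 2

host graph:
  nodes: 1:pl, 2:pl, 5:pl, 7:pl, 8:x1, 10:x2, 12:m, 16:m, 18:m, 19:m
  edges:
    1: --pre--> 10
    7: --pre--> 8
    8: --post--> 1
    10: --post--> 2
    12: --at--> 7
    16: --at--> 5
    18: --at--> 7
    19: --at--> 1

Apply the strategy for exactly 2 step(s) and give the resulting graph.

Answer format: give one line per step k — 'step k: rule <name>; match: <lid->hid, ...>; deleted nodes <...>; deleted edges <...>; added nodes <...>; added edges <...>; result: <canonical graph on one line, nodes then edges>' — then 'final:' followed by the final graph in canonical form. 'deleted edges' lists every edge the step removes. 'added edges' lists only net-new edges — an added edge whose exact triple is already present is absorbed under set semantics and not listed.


step 1: rule r1; match: 0->8, 1->7, 2->1, 3->12; deleted nodes 12; deleted edges (12,7,at); added nodes 20; added edges (20,1,at); result: nodes: 1:pl, 2:pl, 5:pl, 7:pl, 8:x1, 10:x2, 16:m, 18:m, 19:m, 20:m edges: (1,10,pre); (7,8,pre); (8,1,post); (10,2,post); (16,5,at); (18,7,at); (19,1,at); (20,1,at)
step 2: rule r1; match: 0->8, 1->7, 2->1, 3->18; deleted nodes 18; deleted edges (18,7,at); added nodes 21; added edges (21,1,at); result: nodes: 1:pl, 2:pl, 5:pl, 7:pl, 8:x1, 10:x2, 16:m, 19:m, 20:m, 21:m edges: (1,10,pre); (7,8,pre); (8,1,post); (10,2,post); (16,5,at); (19,1,at); (20,1,at); (21,1,at)
final:
nodes: 1:pl, 2:pl, 5:pl, 7:pl, 8:x1, 10:x2, 16:m, 19:m, 20:m, 21:m
edges: (1,10,pre); (7,8,pre); (8,1,post); (10,2,post); (16,5,at); (19,1,at); (20,1,at); (21,1,at)
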